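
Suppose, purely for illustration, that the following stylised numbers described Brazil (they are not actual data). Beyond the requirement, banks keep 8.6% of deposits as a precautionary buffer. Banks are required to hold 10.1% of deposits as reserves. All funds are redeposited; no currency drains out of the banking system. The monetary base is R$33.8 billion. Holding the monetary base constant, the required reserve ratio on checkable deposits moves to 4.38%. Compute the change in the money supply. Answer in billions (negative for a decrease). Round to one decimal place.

R$79.7 billion

Initially m₁ = 1 / (0.101 + 0.086) ≈ 5.3476, so M₁ = 5.3476 × 33.8 ≈ 180.7489 billion.
After the change m₂ = 1 / (0.0438 + 0.086) ≈ 7.7042, so M₂ = 7.7042 × 33.8 ≈ 260.402 billion.
ΔM = M₂ − M₁ = 260.402 − 180.7489 = 79.6531 billion.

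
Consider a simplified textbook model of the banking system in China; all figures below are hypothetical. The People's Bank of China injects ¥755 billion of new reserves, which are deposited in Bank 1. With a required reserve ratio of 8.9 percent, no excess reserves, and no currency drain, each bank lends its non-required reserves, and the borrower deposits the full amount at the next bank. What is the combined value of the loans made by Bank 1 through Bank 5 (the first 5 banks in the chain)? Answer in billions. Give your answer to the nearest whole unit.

¥2879 billion

Bank i lends (1 − rr)^i of the original deposit: Bank 1 lends 755·0.9110 = 687.8050, Bank 2 lends 755·0.9110² ≈ 626.5904, and so on.
Summing a geometric series: total = 755·[0.9110·(1 − 0.9110^5) / (1 − 0.9110)] ≈ 2878.9783 billion.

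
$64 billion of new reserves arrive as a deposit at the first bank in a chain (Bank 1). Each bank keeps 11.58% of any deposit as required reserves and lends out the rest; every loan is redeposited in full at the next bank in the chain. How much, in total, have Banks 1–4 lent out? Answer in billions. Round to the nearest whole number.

$190 billion

Bank i lends (1 − rr)^i of the original deposit: Bank 1 lends 64·0.8842 = 56.5888, Bank 2 lends 64·0.8842² ≈ 50.0358, and so on.
Summing a geometric series: total = 64·[0.8842·(1 − 0.8842^4) / (1 − 0.8842)] ≈ 189.9848 billion.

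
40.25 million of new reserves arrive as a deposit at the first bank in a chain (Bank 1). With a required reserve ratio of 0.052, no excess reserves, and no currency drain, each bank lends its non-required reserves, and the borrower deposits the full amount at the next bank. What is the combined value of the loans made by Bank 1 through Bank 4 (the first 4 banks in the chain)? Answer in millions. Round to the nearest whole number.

141 million

Bank i lends (1 − rr)^i of the original deposit: Bank 1 lends 40.25·0.9480 = 38.1570, Bank 2 lends 40.25·0.9480² ≈ 36.1728, and so on.
Summing a geometric series: total = 40.25·[0.9480·(1 − 0.9480^4) / (1 − 0.9480)] ≈ 141.1304 million.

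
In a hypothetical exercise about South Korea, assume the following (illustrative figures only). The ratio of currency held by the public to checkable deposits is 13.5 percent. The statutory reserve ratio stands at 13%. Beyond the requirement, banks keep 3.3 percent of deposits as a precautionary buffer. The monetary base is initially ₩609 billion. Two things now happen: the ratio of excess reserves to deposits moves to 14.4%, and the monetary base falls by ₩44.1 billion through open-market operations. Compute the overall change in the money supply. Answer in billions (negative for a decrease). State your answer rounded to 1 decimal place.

-751.9 billion

Before: m₁ = (1 + 0.135) / (0.13 + 0.033 + 0.135) ≈ 3.80872, MB₁ = 609, so M₁ = 3.80872 × 609 ≈ 2319.5105 billion.
After: m₂ = (1 + 0.135) / (0.13 + 0.144 + 0.135) ≈ 2.77506, MB₂ = 609 − 44.1 = 564.9, so M₂ = 2.77506 × 564.9 ≈ 1567.6314 billion.
ΔM = M₂ − M₁ = 1567.6314 − 2319.5105 = -751.8791 billion.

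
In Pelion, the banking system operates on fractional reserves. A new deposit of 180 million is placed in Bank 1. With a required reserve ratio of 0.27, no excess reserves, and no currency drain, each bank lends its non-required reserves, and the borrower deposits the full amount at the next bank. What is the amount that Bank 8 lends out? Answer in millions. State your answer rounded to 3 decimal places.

14.516 million

Each bank lends a fraction (1 − rr) = 0.7300 of the deposit it receives, so Bank 8 receives 180·0.7300^7 and lends 180·0.7300^8 ≈ 14.5163 million.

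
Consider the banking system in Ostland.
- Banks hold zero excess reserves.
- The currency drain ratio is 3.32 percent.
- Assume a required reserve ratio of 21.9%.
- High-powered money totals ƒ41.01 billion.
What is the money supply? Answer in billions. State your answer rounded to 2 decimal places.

ƒ168.01 billion

The money multiplier is m = (1 + c) / (rr + c) = (1 + 0.0332) / (0.219 + 0.0332) ≈ 4.09675.
So M = m × MB = 4.09675 × 41.01 ≈ 168.0077 billion.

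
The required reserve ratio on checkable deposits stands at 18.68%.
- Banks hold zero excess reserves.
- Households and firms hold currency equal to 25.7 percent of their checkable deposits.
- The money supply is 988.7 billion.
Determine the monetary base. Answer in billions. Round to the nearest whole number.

The money multiplier is m = (1 + c) / (rr + c) = (1 + 0.257) / (0.1868 + 0.257) ≈ 2.8324.
MB = M / m = 988.7 / 2.8324 ≈ 349.0679 billion.

349 billion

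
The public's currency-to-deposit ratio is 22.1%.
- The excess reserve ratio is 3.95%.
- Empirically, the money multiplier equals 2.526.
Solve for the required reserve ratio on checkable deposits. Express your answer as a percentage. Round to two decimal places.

22.29%

Using m = 2.526. Since m = (1 + c)/(c + rr + e), the denominator satisfies c + rr + e = (1 + c)/m = (1 + 0.221) / 2.526 ≈ 0.483373.
With c = 0.221 and e = 0.0395, the required reserve ratio on checkable deposits is 0.483373 − 0.221 − 0.0395 = 0.222873.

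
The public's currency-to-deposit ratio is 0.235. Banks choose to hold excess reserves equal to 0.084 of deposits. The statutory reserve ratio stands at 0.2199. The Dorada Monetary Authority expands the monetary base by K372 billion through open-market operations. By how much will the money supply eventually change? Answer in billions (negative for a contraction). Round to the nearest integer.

The money multiplier is m = (1 + c) / (rr + e + c) = (1 + 0.235) / (0.2199 + 0.084 + 0.235) ≈ 2.2917.
The purchase adds 372 billion of base, so ΔM = m × ΔMB = 2.2917 × (+372) = 852.5124 billion.

K853 billion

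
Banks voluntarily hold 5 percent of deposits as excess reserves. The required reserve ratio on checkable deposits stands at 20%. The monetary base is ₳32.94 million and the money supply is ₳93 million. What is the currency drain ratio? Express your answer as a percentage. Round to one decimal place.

Using m = M/MB = 93/32.94 ≈ 2.823315. From m = (1 + c)/(c + rr + e), rearranging gives 1 + c = m·(c + rr + e), so c·(1 − m) = m·(rr + e) − 1.
Hence c = [m·(rr + e) − 1]/(1 − m) = [2.823315 × (0.2 + 0.05) − 1] / (1 − 2.823315) ≈ 0.161339.

16.1%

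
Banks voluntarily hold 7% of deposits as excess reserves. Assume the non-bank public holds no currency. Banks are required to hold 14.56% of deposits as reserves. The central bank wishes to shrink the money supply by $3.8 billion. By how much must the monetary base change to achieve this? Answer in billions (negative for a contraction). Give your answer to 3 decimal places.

The money multiplier is m = 1 / (rr + e) = 1 / (0.1456 + 0.07) ≈ 4.63822.
ΔMB = ΔM / m = (−3.8) / 4.63822 ≈ -0.8193 billion.

-0.819 billion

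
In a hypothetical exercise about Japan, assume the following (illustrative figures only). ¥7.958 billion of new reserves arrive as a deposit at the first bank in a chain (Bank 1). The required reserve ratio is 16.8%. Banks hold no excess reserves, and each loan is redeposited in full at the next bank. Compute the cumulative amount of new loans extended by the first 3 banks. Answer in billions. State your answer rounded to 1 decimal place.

¥16.7 billion

Bank i lends (1 − rr)^i of the original deposit: Bank 1 lends 7.958·0.8320 ≈ 6.6211, Bank 2 lends 7.958·0.8320² ≈ 5.5087, and so on.
Summing a geometric series: total = 7.958·[0.8320·(1 − 0.8320^3) / (1 − 0.8320)] ≈ 16.7130 billion.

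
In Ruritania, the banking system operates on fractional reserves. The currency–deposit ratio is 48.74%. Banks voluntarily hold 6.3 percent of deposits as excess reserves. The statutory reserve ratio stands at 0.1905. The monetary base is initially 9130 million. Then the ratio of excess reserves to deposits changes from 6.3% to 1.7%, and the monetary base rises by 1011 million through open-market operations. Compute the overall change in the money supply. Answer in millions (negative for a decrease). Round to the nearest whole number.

Before: m₁ = (1 + 0.4874) / (0.1905 + 0.063 + 0.4874) ≈ 2.007558, MB₁ = 9130, so M₁ = 2.007558 × 9130 ≈ 18329.0045 million.
After: m₂ = (1 + 0.4874) / (0.1905 + 0.017 + 0.4874) ≈ 2.140452, MB₂ = 9130 + 1011 = 10141, so M₂ = 2.140452 × 10141 ≈ 21706.3237 million.
ΔM = M₂ − M₁ = 21706.3237 − 18329.0045 = 3377.3192 million.

3377 million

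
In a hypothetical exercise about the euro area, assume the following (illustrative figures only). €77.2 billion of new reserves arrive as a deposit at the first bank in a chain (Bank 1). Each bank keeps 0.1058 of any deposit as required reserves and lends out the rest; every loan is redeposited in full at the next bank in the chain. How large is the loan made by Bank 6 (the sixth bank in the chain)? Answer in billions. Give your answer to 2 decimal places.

Each bank lends a fraction (1 − rr) = 0.8942 of the deposit it receives, so Bank 6 receives 77.2·0.8942^5 and lends 77.2·0.8942^6 ≈ 39.4662 billion.

€39.47 billion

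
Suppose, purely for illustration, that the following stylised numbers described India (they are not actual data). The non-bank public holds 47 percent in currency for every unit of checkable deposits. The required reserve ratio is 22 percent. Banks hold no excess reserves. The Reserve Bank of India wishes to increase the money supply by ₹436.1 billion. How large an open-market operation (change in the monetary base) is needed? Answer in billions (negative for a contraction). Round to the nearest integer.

₹205 billion

The money multiplier is m = (1 + c) / (rr + c) = (1 + 0.47) / (0.22 + 0.47) ≈ 2.1304.
ΔMB = ΔM / m = (+436.1) / 2.1304 ≈ 204.7033 billion.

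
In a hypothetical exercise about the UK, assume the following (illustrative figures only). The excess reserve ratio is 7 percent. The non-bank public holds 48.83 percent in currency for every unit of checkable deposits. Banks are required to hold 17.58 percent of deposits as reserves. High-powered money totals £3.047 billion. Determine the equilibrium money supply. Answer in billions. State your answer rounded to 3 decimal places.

The money multiplier is m = (1 + c) / (rr + e + c) = (1 + 0.4883) / (0.1758 + 0.07 + 0.4883) ≈ 2.02738.
So M = m × MB = 2.02738 × 3.047 ≈ 6.1774 billion.

£6.177 billion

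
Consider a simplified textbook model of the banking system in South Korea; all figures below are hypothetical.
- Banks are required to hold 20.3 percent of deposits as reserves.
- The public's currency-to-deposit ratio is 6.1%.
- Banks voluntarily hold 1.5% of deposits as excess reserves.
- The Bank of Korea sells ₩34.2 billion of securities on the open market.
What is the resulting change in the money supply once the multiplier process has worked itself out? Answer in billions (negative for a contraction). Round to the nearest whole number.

-130 billion

The money multiplier is m = (1 + c) / (rr + e + c) = (1 + 0.061) / (0.203 + 0.015 + 0.061) ≈ 3.8029.
The sale removes 34.2 billion of base, so ΔM = m × ΔMB = 3.8029 × (−34.2) ≈ -130.0592 billion.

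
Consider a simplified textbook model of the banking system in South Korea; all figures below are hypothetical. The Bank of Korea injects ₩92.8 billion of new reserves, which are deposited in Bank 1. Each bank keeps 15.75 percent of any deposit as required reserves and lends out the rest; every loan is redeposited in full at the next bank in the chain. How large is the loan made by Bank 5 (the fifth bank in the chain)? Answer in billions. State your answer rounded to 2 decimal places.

Each bank lends a fraction (1 − rr) = 0.8425 of the deposit it receives, so Bank 5 receives 92.8·0.8425^4 and lends 92.8·0.8425^5 ≈ 39.3910 billion.

₩39.39 billion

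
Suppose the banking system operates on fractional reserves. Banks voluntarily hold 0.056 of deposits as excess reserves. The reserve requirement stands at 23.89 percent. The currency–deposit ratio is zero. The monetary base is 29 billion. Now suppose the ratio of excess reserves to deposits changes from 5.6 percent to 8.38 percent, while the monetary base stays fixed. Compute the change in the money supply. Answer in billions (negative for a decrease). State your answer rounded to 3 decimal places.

Initially m₁ = 1 / (0.2389 + 0.056) ≈ 3.390980, so M₁ = 3.390980 × 29 ≈ 98.3384 billion.
After the change m₂ = 1 / (0.2389 + 0.0838) ≈ 3.098853, so M₂ = 3.098853 × 29 ≈ 89.8667 billion.
ΔM = M₂ − M₁ = 89.8667 − 98.3384 = -8.4717 billion.

-8.472 billion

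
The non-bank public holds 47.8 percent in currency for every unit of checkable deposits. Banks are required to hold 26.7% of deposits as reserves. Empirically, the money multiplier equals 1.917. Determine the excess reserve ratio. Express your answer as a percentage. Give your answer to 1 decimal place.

2.6%

Using m = 1.917. Since m = (1 + c)/(c + rr + e), the denominator satisfies c + rr + e = (1 + c)/m = (1 + 0.478) / 1.917 ≈ 0.770996.
With c = 0.478 and rr = 0.267, the excess reserve ratio is 0.770996 − 0.478 − 0.267 = 0.025996.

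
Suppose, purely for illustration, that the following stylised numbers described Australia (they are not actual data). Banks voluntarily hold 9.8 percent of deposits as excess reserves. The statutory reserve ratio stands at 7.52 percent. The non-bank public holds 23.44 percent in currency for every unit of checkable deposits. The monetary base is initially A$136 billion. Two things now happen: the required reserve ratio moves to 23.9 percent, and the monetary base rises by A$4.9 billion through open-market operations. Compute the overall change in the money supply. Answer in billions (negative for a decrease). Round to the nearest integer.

-107 billion

Before: m₁ = (1 + 0.2344) / (0.0752 + 0.098 + 0.2344) ≈ 3.0285, MB₁ = 136, so M₁ = 3.0285 × 136 = 411.876 billion.
After: m₂ = (1 + 0.2344) / (0.239 + 0.098 + 0.2344) ≈ 2.1603, MB₂ = 136 + 4.9 = 140.9, so M₂ = 2.1603 × 140.9 ≈ 304.3863 billion.
ΔM = M₂ − M₁ = 304.3863 − 411.876 = -107.4897 billion.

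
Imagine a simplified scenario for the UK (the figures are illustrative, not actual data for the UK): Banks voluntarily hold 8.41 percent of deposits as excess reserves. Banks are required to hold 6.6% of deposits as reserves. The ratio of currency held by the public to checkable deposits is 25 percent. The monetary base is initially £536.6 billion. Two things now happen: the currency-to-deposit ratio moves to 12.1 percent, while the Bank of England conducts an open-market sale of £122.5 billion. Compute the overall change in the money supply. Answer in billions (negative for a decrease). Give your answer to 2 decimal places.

Before: m₁ = (1 + 0.25) / (0.066 + 0.0841 + 0.25) ≈ 3.124219, MB₁ = 536.6, so M₁ = 3.124219 × 536.6 ≈ 1676.4559 billion.
After: m₂ = (1 + 0.121) / (0.066 + 0.0841 + 0.121) ≈ 4.135006, MB₂ = 536.6 − 122.5 = 414.1, so M₂ = 4.135006 × 414.1 ≈ 1712.306 billion.
ΔM = M₂ − M₁ = 1712.306 − 1676.4559 = 35.8501 billion.

£35.85 billion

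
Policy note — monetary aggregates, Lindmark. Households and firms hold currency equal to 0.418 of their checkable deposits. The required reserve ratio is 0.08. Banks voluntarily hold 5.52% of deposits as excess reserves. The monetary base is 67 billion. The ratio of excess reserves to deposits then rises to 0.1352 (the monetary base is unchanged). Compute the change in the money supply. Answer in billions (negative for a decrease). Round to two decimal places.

Initially m₁ = (1 + 0.418) / (0.08 + 0.0552 + 0.418) ≈ 2.56327, so M₁ = 2.56327 × 67 ≈ 171.7391 billion.
After the change m₂ = (1 + 0.418) / (0.08 + 0.1352 + 0.418) ≈ 2.23942, so M₂ = 2.23942 × 67 ≈ 150.0411 billion.
ΔM = M₂ − M₁ = 150.0411 − 171.7391 = -21.698 billion.

-21.70 billion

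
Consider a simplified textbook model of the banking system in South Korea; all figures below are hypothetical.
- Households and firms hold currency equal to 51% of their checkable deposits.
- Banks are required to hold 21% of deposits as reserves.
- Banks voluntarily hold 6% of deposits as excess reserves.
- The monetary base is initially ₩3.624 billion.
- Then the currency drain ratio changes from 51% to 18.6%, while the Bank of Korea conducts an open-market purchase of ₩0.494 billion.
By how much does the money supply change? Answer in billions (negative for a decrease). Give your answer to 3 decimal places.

Before: m₁ = (1 + 0.51) / (0.21 + 0.06 + 0.51) ≈ 1.93590, MB₁ = 3.624, so M₁ = 1.93590 × 3.624 ≈ 7.0157 billion.
After: m₂ = (1 + 0.186) / (0.21 + 0.06 + 0.186) ≈ 2.60088, MB₂ = 3.624 + 0.494 = 4.118, so M₂ = 2.60088 × 4.118 ≈ 10.7104 billion.
ΔM = M₂ − M₁ = 10.7104 − 7.0157 = 3.6947 billion.

₩3.695 billion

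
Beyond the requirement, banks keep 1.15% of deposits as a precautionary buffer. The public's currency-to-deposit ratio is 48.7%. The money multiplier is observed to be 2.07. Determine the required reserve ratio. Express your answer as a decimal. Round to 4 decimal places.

Using m = 2.07. Since m = (1 + c)/(c + rr + e), the denominator satisfies c + rr + e = (1 + c)/m = (1 + 0.487) / 2.07 ≈ 0.718357.
With c = 0.487 and e = 0.0115, the required reserve ratio is 0.718357 − 0.487 − 0.0115 = 0.219857.

0.2199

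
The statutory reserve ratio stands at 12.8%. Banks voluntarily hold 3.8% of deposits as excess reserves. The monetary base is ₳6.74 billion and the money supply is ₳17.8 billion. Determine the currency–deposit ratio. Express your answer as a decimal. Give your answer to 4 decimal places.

Using m = M/MB = 17.8/6.74 ≈ 2.640950. From m = (1 + c)/(c + rr + e), rearranging gives 1 + c = m·(c + rr + e), so c·(1 − m) = m·(rr + e) − 1.
Hence c = [m·(rr + e) − 1]/(1 − m) = [2.640950 × (0.128 + 0.038) − 1] / (1 − 2.640950) ≈ 0.342242.

0.3422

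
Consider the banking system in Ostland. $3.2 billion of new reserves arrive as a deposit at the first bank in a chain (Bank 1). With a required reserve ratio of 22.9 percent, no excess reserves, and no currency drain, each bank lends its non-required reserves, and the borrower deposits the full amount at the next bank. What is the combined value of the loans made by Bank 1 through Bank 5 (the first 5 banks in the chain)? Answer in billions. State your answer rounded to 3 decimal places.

$7.839 billion

Bank i lends (1 − rr)^i of the original deposit: Bank 1 lends 3.2·0.7710 = 2.4672, Bank 2 lends 3.2·0.7710² ≈ 1.9022, and so on.
Summing a geometric series: total = 3.2·[0.7710·(1 − 0.7710^5) / (1 − 0.7710)] ≈ 7.8386 billion.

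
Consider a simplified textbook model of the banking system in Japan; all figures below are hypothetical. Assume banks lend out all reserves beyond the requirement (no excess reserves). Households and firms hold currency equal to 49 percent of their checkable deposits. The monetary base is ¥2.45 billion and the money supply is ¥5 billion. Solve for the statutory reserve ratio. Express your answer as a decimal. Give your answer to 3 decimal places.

Using m = M/MB = 5/2.45 ≈ 2.040816. Since m = (1 + c)/(c + rr + e), the denominator satisfies c + rr + e = (1 + c)/m = (1 + 0.49) / 2.040816 ≈ 0.730100.
With c = 0.49 and e = 0, the statutory reserve ratio is 0.730100 − 0.49 − 0 = 0.2401.

0.240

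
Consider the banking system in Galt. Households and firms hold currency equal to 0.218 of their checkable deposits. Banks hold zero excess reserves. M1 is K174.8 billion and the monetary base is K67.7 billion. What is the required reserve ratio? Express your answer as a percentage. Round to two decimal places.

25.37%

Using m = M/MB = 174.8/67.7 ≈ 2.581979. Since m = (1 + c)/(c + rr + e), the denominator satisfies c + rr + e = (1 + c)/m = (1 + 0.218) / 2.581979 ≈ 0.471731.
With c = 0.218 and e = 0, the required reserve ratio is 0.471731 − 0.218 − 0 = 0.253731.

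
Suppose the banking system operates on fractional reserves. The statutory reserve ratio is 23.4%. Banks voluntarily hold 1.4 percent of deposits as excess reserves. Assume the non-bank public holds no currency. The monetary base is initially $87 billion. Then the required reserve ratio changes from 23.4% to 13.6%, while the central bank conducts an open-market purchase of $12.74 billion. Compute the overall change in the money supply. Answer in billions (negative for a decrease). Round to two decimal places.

Before: m₁ = 1 / (0.234 + 0.014) ≈ 4.03226, MB₁ = 87, so M₁ = 4.03226 × 87 ≈ 350.8066 billion.
After: m₂ = 1 / (0.136 + 0.014) ≈ 6.66667, MB₂ = 87 + 12.74 = 99.74, so M₂ = 6.66667 × 99.74 ≈ 664.9337 billion.
ΔM = M₂ − M₁ = 664.9337 − 350.8066 = 314.1271 billion.

$314.13 billion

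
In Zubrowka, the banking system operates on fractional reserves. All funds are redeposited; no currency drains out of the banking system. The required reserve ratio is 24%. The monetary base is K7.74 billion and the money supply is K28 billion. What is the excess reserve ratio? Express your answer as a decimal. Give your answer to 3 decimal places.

0.036

Using m = M/MB = 28/7.74 ≈ 3.617571. Since m = (1 + c)/(c + rr + e), the denominator satisfies c + rr + e = (1 + c)/m = (1 + 0) / 3.617571 ≈ 0.276429.
With c = 0 and rr = 0.24, the excess reserve ratio is 0.276429 − 0 − 0.24 = 0.036429.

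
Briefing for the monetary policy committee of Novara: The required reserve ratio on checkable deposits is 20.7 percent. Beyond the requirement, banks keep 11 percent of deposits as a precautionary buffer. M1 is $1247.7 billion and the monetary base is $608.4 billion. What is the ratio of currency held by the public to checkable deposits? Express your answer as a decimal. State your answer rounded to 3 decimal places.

0.333

Using m = M/MB = 1247.7/608.4 ≈ 2.050789. From m = (1 + c)/(c + rr + e), rearranging gives 1 + c = m·(c + rr + e), so c·(1 − m) = m·(rr + e) − 1.
Hence c = [m·(rr + e) − 1]/(1 − m) = [2.050789 × (0.207 + 0.11) − 1] / (1 − 2.050789) ≈ 0.332988.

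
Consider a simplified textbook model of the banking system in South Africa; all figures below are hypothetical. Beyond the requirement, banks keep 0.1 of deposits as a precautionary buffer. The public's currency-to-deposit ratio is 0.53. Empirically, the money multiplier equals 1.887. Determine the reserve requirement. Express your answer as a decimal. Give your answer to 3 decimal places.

Using m = 1.887. Since m = (1 + c)/(c + rr + e), the denominator satisfies c + rr + e = (1 + c)/m = (1 + 0.53) / 1.887 ≈ 0.810811.
With c = 0.53 and e = 0.1, the reserve requirement is 0.810811 − 0.53 − 0.1 = 0.180811.

0.181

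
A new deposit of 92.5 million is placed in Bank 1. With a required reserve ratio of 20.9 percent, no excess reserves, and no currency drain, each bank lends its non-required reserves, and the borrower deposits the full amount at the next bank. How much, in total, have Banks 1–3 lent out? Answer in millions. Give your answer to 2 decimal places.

Bank i lends (1 − rr)^i of the original deposit: Bank 1 lends 92.5·0.7910 = 73.1675, Bank 2 lends 92.5·0.7910² ≈ 57.8755, and so on.
Summing a geometric series: total = 92.5·[0.7910·(1 − 0.7910^3) / (1 − 0.7910)] ≈ 176.8225 million.

176.82 million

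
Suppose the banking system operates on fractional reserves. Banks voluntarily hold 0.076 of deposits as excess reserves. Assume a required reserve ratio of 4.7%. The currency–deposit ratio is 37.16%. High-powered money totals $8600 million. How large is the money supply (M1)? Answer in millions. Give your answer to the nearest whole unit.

The money multiplier is m = (1 + c) / (rr + e + c) = (1 + 0.3716) / (0.047 + 0.076 + 0.3716) ≈ 2.77315.
So M = m × MB = 2.77315 × 8600 = 23849.09 million.

$23849 million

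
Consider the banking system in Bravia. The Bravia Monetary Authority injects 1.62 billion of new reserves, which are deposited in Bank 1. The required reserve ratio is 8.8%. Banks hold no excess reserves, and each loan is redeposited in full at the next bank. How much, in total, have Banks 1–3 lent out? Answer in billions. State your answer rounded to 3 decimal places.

Bank i lends (1 − rr)^i of the original deposit: Bank 1 lends 1.62·0.9120 ≈ 1.4774, Bank 2 lends 1.62·0.9120² ≈ 1.3474, and so on.
Summing a geometric series: total = 1.62·[0.9120·(1 − 0.9120^3) / (1 − 0.9120)] ≈ 4.0537 billion.

4.054 billion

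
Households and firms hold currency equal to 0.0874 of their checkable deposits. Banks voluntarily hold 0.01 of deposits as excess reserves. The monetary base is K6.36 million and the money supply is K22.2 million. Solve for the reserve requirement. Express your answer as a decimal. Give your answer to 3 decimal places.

Using m = M/MB = 22.2/6.36 ≈ 3.490566. Since m = (1 + c)/(c + rr + e), the denominator satisfies c + rr + e = (1 + c)/m = (1 + 0.0874) / 3.490566 ≈ 0.311525.
With c = 0.0874 and e = 0.01, the reserve requirement is 0.311525 − 0.0874 − 0.01 = 0.214125.

0.214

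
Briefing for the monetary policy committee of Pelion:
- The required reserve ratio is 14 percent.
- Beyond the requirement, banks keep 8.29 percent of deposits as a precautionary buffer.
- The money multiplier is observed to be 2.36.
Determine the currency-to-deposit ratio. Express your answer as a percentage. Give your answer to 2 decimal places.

34.85%

Using m = 2.36. From m = (1 + c)/(c + rr + e), rearranging gives 1 + c = m·(c + rr + e), so c·(1 − m) = m·(rr + e) − 1.
Hence c = [m·(rr + e) − 1]/(1 − m) = [2.36 × (0.14 + 0.0829) − 1] / (1 − 2.36) ≈ 0.348497.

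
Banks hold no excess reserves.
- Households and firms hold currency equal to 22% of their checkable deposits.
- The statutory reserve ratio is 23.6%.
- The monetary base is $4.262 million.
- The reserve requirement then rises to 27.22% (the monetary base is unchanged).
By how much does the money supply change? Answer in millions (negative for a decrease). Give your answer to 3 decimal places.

Initially m₁ = (1 + 0.22) / (0.236 + 0.22) ≈ 2.67544, so M₁ = 2.67544 × 4.262 ≈ 11.4027 million.
After the change m₂ = (1 + 0.22) / (0.2722 + 0.22) ≈ 2.47867, so M₂ = 2.47867 × 4.262 ≈ 10.5641 million.
ΔM = M₂ − M₁ = 10.5641 − 11.4027 = -0.8386 million.

-0.839 million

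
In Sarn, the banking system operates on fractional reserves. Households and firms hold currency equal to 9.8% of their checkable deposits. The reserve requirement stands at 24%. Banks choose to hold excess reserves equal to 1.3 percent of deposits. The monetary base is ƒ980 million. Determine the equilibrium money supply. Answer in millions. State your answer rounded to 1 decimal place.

The money multiplier is m = (1 + c) / (rr + e + c) = (1 + 0.098) / (0.24 + 0.013 + 0.098) ≈ 3.12821.
So M = m × MB = 3.12821 × 980 = 3065.6458 million.

ƒ3065.6 million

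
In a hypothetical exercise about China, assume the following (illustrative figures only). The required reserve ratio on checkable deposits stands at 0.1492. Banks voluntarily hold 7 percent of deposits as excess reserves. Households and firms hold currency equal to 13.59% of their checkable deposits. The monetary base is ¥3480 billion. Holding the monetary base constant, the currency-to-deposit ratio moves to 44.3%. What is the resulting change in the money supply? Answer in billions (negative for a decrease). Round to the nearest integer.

-3549 billion

Initially m₁ = (1 + 0.1359) / (0.1492 + 0.07 + 0.1359) ≈ 3.19882, so M₁ = 3.19882 × 3480 = 11131.8936 billion.
After the change m₂ = (1 + 0.443) / (0.1492 + 0.07 + 0.443) ≈ 2.17910, so M₂ = 2.17910 × 3480 = 7583.268 billion.
ΔM = M₂ − M₁ = 7583.268 − 11131.8936 = -3548.6256 billion.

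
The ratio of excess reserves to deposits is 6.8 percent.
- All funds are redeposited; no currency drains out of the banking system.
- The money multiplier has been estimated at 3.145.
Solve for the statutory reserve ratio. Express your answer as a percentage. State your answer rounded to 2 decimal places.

Using m = 3.145. Since m = (1 + c)/(c + rr + e), the denominator satisfies c + rr + e = (1 + c)/m = (1 + 0) / 3.145 ≈ 0.317965.
With c = 0 and e = 0.068, the statutory reserve ratio is 0.317965 − 0 − 0.068 = 0.249965.

25.00%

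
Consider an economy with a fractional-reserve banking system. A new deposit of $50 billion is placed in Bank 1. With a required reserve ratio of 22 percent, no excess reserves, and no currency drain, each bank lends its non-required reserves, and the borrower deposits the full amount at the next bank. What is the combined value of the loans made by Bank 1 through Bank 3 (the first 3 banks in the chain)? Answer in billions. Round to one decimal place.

$93.1 billion

Bank i lends (1 − rr)^i of the original deposit: Bank 1 lends 50·0.7800 = 39.0000, Bank 2 lends 50·0.7800² = 30.4200, and so on.
Summing a geometric series: total = 50·[0.7800·(1 − 0.7800^3) / (1 − 0.7800)] = 93.1476 billion.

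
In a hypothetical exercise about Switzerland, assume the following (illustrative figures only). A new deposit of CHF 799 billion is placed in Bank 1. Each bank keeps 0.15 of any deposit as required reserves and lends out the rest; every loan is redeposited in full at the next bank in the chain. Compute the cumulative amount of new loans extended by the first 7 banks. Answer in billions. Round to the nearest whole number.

Bank i lends (1 − rr)^i of the original deposit: Bank 1 lends 799·0.8500 = 679.1500, Bank 2 lends 799·0.8500² = 577.2775, and so on.
Summing a geometric series: total = 799·[0.8500·(1 − 0.8500^7) / (1 − 0.8500)] ≈ 3076.2005 billion.

CHF 3076 billion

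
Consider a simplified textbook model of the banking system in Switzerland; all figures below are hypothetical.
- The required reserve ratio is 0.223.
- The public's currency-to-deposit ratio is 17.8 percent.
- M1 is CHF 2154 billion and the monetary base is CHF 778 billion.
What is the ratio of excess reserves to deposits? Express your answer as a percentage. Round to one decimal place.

2.4%

Using m = M/MB = 2154/778 ≈ 2.768638. Since m = (1 + c)/(c + rr + e), the denominator satisfies c + rr + e = (1 + c)/m = (1 + 0.178) / 2.768638 ≈ 0.425480.
With c = 0.178 and rr = 0.223, the ratio of excess reserves to deposits is 0.425480 − 0.178 − 0.223 = 0.02448.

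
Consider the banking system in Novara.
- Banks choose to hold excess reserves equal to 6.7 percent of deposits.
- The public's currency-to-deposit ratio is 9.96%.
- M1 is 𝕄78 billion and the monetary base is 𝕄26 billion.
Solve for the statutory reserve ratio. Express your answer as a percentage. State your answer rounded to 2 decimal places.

19.99%

Using m = M/MB = 78/26 = 3.000000. Since m = (1 + c)/(c + rr + e), the denominator satisfies c + rr + e = (1 + c)/m = (1 + 0.0996) / 3.000000 ≈ 0.366533.
With c = 0.0996 and e = 0.067, the statutory reserve ratio is 0.366533 − 0.0996 − 0.067 = 0.199933.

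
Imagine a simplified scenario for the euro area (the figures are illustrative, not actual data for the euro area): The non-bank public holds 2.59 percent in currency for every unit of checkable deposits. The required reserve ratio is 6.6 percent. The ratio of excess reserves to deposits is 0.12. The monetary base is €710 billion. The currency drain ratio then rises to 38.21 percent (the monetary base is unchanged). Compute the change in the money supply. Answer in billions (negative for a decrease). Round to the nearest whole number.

Initially m₁ = (1 + 0.0259) / (0.066 + 0.12 + 0.0259) ≈ 4.8414, so M₁ = 4.8414 × 710 = 3437.394 billion.
After the change m₂ = (1 + 0.3821) / (0.066 + 0.12 + 0.3821) ≈ 2.4328, so M₂ = 2.4328 × 710 = 1727.288 billion.
ΔM = M₂ − M₁ = 1727.288 − 3437.394 = -1710.106 billion.

-1710 billion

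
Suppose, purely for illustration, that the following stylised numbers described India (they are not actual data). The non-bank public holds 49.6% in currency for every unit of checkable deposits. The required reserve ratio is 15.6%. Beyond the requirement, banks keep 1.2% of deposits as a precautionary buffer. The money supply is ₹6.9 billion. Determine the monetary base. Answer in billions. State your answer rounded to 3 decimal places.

₹3.063 billion

The money multiplier is m = (1 + c) / (rr + e + c) = (1 + 0.496) / (0.156 + 0.012 + 0.496) ≈ 2.25301.
MB = M / m = 6.9 / 2.25301 ≈ 3.0626 billion.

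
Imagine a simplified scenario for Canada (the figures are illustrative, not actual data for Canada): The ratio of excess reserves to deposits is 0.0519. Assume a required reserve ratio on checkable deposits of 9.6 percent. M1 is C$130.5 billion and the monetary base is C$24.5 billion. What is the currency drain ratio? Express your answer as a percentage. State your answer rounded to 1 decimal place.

Using m = M/MB = 130.5/24.5 ≈ 5.326531. From m = (1 + c)/(c + rr + e), rearranging gives 1 + c = m·(c + rr + e), so c·(1 − m) = m·(rr + e) − 1.
Hence c = [m·(rr + e) − 1]/(1 − m) = [5.326531 × (0.096 + 0.0519) − 1] / (1 − 5.326531) ≈ 0.049048.

4.9%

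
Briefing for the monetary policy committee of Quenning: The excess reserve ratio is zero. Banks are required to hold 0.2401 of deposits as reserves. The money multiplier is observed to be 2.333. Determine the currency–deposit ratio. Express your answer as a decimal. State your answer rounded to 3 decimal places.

Using m = 2.333. From m = (1 + c)/(c + rr + e), rearranging gives 1 + c = m·(c + rr + e), so c·(1 − m) = m·(rr + e) − 1.
Hence c = [m·(rr + e) − 1]/(1 − m) = [2.333 × (0.2401 + 0) − 1] / (1 − 2.333) ≈ 0.329968.

0.330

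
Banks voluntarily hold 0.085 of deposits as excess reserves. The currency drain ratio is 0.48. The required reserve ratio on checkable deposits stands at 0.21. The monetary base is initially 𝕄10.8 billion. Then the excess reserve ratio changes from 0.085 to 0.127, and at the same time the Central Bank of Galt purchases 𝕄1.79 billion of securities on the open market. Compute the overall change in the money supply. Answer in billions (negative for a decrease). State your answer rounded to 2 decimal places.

𝕄2.18 billion

Before: m₁ = (1 + 0.48) / (0.21 + 0.085 + 0.48) ≈ 1.90968, MB₁ = 10.8, so M₁ = 1.90968 × 10.8 ≈ 20.6245 billion.
After: m₂ = (1 + 0.48) / (0.21 + 0.127 + 0.48) ≈ 1.81151, MB₂ = 10.8 + 1.79 = 12.59, so M₂ = 1.81151 × 12.59 ≈ 22.8069 billion.
ΔM = M₂ − M₁ = 22.8069 − 20.6245 = 2.1824 billion.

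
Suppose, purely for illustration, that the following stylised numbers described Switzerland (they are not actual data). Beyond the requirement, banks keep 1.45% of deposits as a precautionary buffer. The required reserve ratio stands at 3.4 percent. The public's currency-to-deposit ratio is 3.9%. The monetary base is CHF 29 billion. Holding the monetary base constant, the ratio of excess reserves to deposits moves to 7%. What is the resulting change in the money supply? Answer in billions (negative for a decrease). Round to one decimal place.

Initially m₁ = (1 + 0.039) / (0.034 + 0.0145 + 0.039) ≈ 11.8743, so M₁ = 11.8743 × 29 = 344.3547 billion.
After the change m₂ = (1 + 0.039) / (0.034 + 0.07 + 0.039) ≈ 7.2657, so M₂ = 7.2657 × 29 = 210.7053 billion.
ΔM = M₂ − M₁ = 210.7053 − 344.3547 = -133.6494 billion.

-133.6 billion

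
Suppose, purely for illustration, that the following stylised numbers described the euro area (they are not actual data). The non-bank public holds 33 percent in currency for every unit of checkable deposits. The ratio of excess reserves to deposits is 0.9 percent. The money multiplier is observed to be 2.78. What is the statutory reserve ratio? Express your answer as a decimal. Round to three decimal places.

0.139

Using m = 2.78. Since m = (1 + c)/(c + rr + e), the denominator satisfies c + rr + e = (1 + c)/m = (1 + 0.33) / 2.78 ≈ 0.478417.
With c = 0.33 and e = 0.009, the statutory reserve ratio is 0.478417 − 0.33 − 0.009 = 0.139417.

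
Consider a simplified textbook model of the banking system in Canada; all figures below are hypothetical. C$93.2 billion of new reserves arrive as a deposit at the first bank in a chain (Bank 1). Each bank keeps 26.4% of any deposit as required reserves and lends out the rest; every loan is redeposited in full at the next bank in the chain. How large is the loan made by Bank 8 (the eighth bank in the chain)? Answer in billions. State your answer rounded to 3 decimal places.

C$8.025 billion

Each bank lends a fraction (1 − rr) = 0.7360 of the deposit it receives, so Bank 8 receives 93.2·0.7360^7 and lends 93.2·0.7360^8 ≈ 8.0249 billion.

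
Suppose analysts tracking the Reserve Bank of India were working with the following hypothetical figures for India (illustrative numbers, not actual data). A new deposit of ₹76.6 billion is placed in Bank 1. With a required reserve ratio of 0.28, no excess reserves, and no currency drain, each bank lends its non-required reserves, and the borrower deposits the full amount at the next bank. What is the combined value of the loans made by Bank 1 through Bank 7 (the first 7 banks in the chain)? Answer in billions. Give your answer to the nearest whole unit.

Bank i lends (1 − rr)^i of the original deposit: Bank 1 lends 76.6·0.7200 = 55.1520, Bank 2 lends 76.6·0.7200² ≈ 39.7094, and so on.
Summing a geometric series: total = 76.6·[0.7200·(1 − 0.7200^7) / (1 − 0.7200)] ≈ 177.2140 billion.

₹177 billion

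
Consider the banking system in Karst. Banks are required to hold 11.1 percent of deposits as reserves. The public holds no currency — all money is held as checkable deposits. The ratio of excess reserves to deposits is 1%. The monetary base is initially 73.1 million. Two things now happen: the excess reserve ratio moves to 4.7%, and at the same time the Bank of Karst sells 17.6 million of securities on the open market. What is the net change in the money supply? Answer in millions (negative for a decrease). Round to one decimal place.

-252.9 million

Before: m₁ = 1 / (0.111 + 0.01) ≈ 8.2645, MB₁ = 73.1, so M₁ = 8.2645 × 73.1 ≈ 604.135 million.
After: m₂ = 1 / (0.111 + 0.047) ≈ 6.3291, MB₂ = 73.1 − 17.6 = 55.5, so M₂ = 6.3291 × 55.5 ≈ 351.265 million.
ΔM = M₂ − M₁ = 351.265 − 604.135 = -252.87 million.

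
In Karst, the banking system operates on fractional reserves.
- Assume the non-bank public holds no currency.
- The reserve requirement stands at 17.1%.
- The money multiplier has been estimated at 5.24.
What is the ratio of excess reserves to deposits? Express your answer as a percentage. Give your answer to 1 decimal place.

2.0%

Using m = 5.24. Since m = (1 + c)/(c + rr + e), the denominator satisfies c + rr + e = (1 + c)/m = (1 + 0) / 5.24 ≈ 0.190840.
With c = 0 and rr = 0.171, the ratio of excess reserves to deposits is 0.190840 − 0 − 0.171 = 0.01984.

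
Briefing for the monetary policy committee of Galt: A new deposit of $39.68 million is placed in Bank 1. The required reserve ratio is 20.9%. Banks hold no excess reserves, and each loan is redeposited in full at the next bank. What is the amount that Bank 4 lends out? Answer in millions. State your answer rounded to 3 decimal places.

Each bank lends a fraction (1 − rr) = 0.7910 of the deposit it receives, so Bank 4 receives 39.68·0.7910^3 and lends 39.68·0.7910^4 ≈ 15.5338 million.

$15.534 million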